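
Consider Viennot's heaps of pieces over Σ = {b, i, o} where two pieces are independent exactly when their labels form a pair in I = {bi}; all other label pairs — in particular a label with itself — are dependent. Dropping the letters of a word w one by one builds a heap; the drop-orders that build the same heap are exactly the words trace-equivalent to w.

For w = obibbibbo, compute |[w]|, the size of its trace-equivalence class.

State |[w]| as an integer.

21

drop 0:o onto floor
drop 1:b onto {0:o}
drop 2:i onto {0:o}
drop 3:b onto {1:b}
drop 4:b onto {3:b}
drop 5:i onto {2:i}
drop 6:b onto {4:b}
drop 7:b onto {6:b}
drop 8:o onto {5:i, 7:b}
ground layer = {0:o}
drop-orders for the pieces not yet dropped (sum over which currently-grounded one goes next):
  1 to go: {8} 1
  2 to go: {5,8} 1  {7,8} 1
  3 to go: {2,5,8} 1  {5,7,8} 2  {6,7,8} 1
  4 to go: {2,5,7,8} 3  {4,6,7,8} 1  {5,6,7,8} 3
  5 to go: {2,5,6,7,8} 6  {3,4,6,7,8} 1  {4,5,6,7,8} 4
  6 to go: {1,3,4,6,7,8} 1  {2,4,5,6,7,8} 10  {3,4,5,6,7,8} 5
  7 to go: {1,3,4,5,6,7,8} 6  {2,3,4,5,6,7,8} 15
  if 0:o drops first: 21 orders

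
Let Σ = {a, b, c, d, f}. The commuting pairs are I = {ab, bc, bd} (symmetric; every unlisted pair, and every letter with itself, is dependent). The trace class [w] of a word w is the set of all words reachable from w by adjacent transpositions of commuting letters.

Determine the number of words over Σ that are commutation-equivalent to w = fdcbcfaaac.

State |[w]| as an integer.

piece 0:f — minimal
piece 1:d rests on {0:f}
piece 2:c rests on {1:d}
piece 3:b rests on {0:f}
piece 4:c rests on {2:c}
piece 5:f rests on {3:b, 4:c}
piece 6:a rests on {5:f}
piece 7:a rests on {6:a}
piece 8:a rests on {7:a}
piece 9:c rests on {8:a}
minimal pieces: {0:f}
ways to finish when only these pieces remain (= sum over removing one remaining piece with nothing left below it):
  1 left: {9}→1
  2 left: {8,9}→1
  3 left: {7,8,9}→1
  4 left: {6,7,8,9}→1
  5 left: {5,6,7,8,9}→1
  6 left: {3,5,6,7,8,9}→1  {4,5,6,7,8,9}→1
  7 left: {2,4,5,6,7,8,9}→1  {3,4,5,6,7,8,9}→2
  8 left: {1,2,4,5,6,7,8,9}→1  {2,3,4,5,6,7,8,9}→3
  placing 0:f first → 4 extensions

4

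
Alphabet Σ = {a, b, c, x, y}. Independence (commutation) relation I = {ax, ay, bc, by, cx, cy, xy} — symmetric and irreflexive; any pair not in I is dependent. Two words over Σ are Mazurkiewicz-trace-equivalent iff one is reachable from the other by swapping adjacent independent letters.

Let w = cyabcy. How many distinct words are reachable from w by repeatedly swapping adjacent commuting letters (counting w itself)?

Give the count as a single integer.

drop 0:c onto floor
drop 1:y onto floor
drop 2:a onto {0:c}
drop 3:b onto {2:a}
drop 4:c onto {2:a}
drop 5:y onto {1:y}
ground layer = {0:c, 1:y}
drop-orders for the pieces not yet dropped (sum over which currently-grounded one goes next):
  1 to go: {3} 1  {4} 1  {5} 1
  2 to go: {1,5} 1  {3,4} 2  {3,5} 2  {4,5} 2
  3 to go: {1,3,5} 3  {1,4,5} 3  {2,3,4} 2  {3,4,5} 6
  4 to go: {0,2,3,4} 2  {1,3,4,5} 12  {2,3,4,5} 8
  if 0:c drops first: 20 orders
  if 1:y drops first: 10 orders
heap linearizations: 30

30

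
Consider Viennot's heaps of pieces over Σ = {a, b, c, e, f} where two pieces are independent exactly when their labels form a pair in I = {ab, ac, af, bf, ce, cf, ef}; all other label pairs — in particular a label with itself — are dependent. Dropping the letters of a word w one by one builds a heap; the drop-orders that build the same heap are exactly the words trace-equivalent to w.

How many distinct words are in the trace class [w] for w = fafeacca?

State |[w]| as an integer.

420

drop 0:f onto floor
drop 1:a onto floor
drop 2:f onto {0:f}
drop 3:e onto {1:a}
drop 4:a onto {3:e}
drop 5:c onto floor
drop 6:c onto {5:c}
drop 7:a onto {4:a}
ground layer = {0:f, 1:a, 5:c}
drop-orders for the pieces not yet dropped (sum over which currently-grounded one goes next):
  1 to go: {2} 1  {6} 1  {7} 1
  2 to go: {0,2} 1  {2,6} 2  {2,7} 2  {4,7} 1  {5,6} 1  {6,7} 2
  3 to go: {0,2,6} 3  {0,2,7} 3  {2,4,7} 3  {2,5,6} 3  {2,6,7} 6  {3,4,7} 1  {4,6,7} 3  {5,6,7} 3
  4 to go: {0,2,4,7} 6  {0,2,5,6} 6  {0,2,6,7} 12  {1,3,4,7} 1  {2,3,4,7} 4  {2,4,6,7} 12  {2,5,6,7} 12  {3,4,6,7} 4  {4,5,6,7} 6
  5 to go: {0,2,3,4,7} 10  {0,2,4,6,7} 30  {0,2,5,6,7} 30  {1,2,3,4,7} 5  {1,3,4,6,7} 5  {2,3,4,6,7} 20  {2,4,5,6,7} 30  {3,4,5,6,7} 10
  6 to go: {0,1,2,3,4,7} 15  {0,2,3,4,6,7} 60  {0,2,4,5,6,7} 90  {1,2,3,4,6,7} 30  {1,3,4,5,6,7} 15  {2,3,4,5,6,7} 60
  if 0:f drops first: 105 orders
  if 1:a drops first: 210 orders
  if 5:c drops first: 105 orders
heap linearizations: 420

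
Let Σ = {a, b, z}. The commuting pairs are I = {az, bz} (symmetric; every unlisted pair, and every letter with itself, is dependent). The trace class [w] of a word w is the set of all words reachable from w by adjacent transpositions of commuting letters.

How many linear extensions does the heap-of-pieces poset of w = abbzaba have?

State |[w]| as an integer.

7

0(a) covers ∅
1(b) covers 0:a
2(b) covers 1:b
3(z) covers ∅
4(a) covers 2:b
5(b) covers 4:a
6(a) covers 5:b
floor of heap: 0:a, 3:z
completions by unplaced set U, small U first (add the entries for U minus each lowest piece of U):
  |U|=1: {3}:1  {6}:1
  |U|=2: {3,6}:2  {5,6}:1
  |U|=3: {3,5,6}:3  {4,5,6}:1
  |U|=4: {2,4,5,6}:1  {3,4,5,6}:4
  |U|=5: {1,2,4,5,6}:1  {2,3,4,5,6}:5
  start at 0(a): 6
  start at 3(z): 1
sum over floor = 7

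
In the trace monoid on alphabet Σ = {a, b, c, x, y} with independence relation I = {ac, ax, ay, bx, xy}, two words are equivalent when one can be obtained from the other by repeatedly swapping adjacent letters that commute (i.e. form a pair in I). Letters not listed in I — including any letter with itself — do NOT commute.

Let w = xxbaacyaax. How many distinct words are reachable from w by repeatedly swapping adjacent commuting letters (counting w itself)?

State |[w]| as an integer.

462

0(x) covers ∅
1(x) covers 0:x
2(b) covers ∅
3(a) covers 2:b
4(a) covers 3:a
5(c) covers 1:x, 2:b
6(y) covers 5:c
7(a) covers 4:a
8(a) covers 7:a
9(x) covers 5:c
floor of heap: 0:x, 2:b
completions by unplaced set U, small U first (add the entries for U minus each lowest piece of U):
  |U|=1: {6}:1  {8}:1  {9}:1
  |U|=2: {6,8}:2  {6,9}:2  {7,8}:1  {8,9}:2
  |U|=3: {4,7,8}:1  {5,6,9}:2  {6,7,8}:3  {6,8,9}:6  {7,8,9}:3
  |U|=4: {1,5,6,9}:2  {3,4,7,8}:1  {4,6,7,8}:4  {4,7,8,9}:4  {5,6,8,9}:8  {6,7,8,9}:12
  |U|=5: {0,1,5,6,9}:2  {1,5,6,8,9}:10  {3,4,6,7,8}:5  {3,4,7,8,9}:5  {4,6,7,8,9}:20  {5,6,7,8,9}:20
  |U|=6: {0,1,5,6,8,9}:12  {1,5,6,7,8,9}:30  {3,4,6,7,8,9}:30  {4,5,6,7,8,9}:40
  |U|=7: {0,1,5,6,7,8,9}:42  {1,4,5,6,7,8,9}:70  {3,4,5,6,7,8,9}:70
  |U|=8: {0,1,4,5,6,7,8,9}:112  {1,3,4,5,6,7,8,9}:140  {2,3,4,5,6,7,8,9}:70
  start at 0(x): 210
  start at 2(b): 252
sum over floor = 462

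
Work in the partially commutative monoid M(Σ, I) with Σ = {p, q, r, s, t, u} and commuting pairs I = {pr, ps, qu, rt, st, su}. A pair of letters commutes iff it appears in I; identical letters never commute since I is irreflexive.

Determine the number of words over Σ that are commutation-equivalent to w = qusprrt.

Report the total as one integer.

26

0(q) covers ∅
1(u) covers ∅
2(s) covers 0:q
3(p) covers 0:q, 1:u
4(r) covers 1:u, 2:s
5(r) covers 4:r
6(t) covers 3:p
floor of heap: 0:q, 1:u
completions by unplaced set U, small U first (add the entries for U minus each lowest piece of U):
  |U|=1: {5}:1  {6}:1
  |U|=2: {3,6}:1  {4,5}:1  {5,6}:2
  |U|=3: {2,4,5}:1  {3,5,6}:3  {4,5,6}:3
  |U|=4: {2,4,5,6}:4  {3,4,5,6}:6
  |U|=5: {1,3,4,5,6}:6  {2,3,4,5,6}:10
  start at 0(q): 16
  start at 1(u): 10
sum over floor = 26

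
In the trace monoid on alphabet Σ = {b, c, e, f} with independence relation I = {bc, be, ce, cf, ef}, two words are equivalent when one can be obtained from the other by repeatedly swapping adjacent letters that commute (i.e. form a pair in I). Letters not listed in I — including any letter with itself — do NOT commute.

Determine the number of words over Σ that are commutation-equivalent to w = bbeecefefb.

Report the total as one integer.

1260

piece 0:b — minimal
piece 1:b rests on {0:b}
piece 2:e — minimal
piece 3:e rests on {2:e}
piece 4:c — minimal
piece 5:e rests on {3:e}
piece 6:f rests on {1:b}
piece 7:e rests on {5:e}
piece 8:f rests on {6:f}
piece 9:b rests on {8:f}
minimal pieces: {0:b, 2:e, 4:c}
ways to finish when only these pieces remain (= sum over removing one remaining piece with nothing left below it):
  1 left: {4}→1  {7}→1  {9}→1
  2 left: {4,7}→2  {4,9}→2  {5,7}→1  {7,9}→2  {8,9}→1
  3 left: {3,5,7}→1  {4,5,7}→3  {4,7,9}→6  {4,8,9}→3  {5,7,9}→3  {6,8,9}→1  {7,8,9}→3
  4 left: {1,6,8,9}→1  {2,3,5,7}→1  {3,4,5,7}→4  {3,5,7,9}→4  {4,5,7,9}→12  {4,6,8,9}→4  {4,7,8,9}→12  {5,7,8,9}→6  {6,7,8,9}→4
  5 left: {0,1,6,8,9}→1  {1,4,6,8,9}→5  {1,6,7,8,9}→5  {2,3,4,5,7}→5  {2,3,5,7,9}→5  {3,4,5,7,9}→20  {3,5,7,8,9}→10  {4,5,7,8,9}→30  {4,6,7,8,9}→20  {5,6,7,8,9}→10
  6 left: {0,1,4,6,8,9}→6  {0,1,6,7,8,9}→6  {1,4,6,7,8,9}→30  {1,5,6,7,8,9}→15  {2,3,4,5,7,9}→30  {2,3,5,7,8,9}→15  {3,4,5,7,8,9}→60  {3,5,6,7,8,9}→20  {4,5,6,7,8,9}→60
  7 left: {0,1,4,6,7,8,9}→42  {0,1,5,6,7,8,9}→21  {1,3,5,6,7,8,9}→35  {1,4,5,6,7,8,9}→105  {2,3,4,5,7,8,9}→105  {2,3,5,6,7,8,9}→35  {3,4,5,6,7,8,9}→140
  8 left: {0,1,3,5,6,7,8,9}→56  {0,1,4,5,6,7,8,9}→168  {1,2,3,5,6,7,8,9}→70  {1,3,4,5,6,7,8,9}→280  {2,3,4,5,6,7,8,9}→280
  placing 0:b first → 630 extensions
  placing 2:e first → 504 extensions
  placing 4:c first → 126 extensions
total linear extensions = 1260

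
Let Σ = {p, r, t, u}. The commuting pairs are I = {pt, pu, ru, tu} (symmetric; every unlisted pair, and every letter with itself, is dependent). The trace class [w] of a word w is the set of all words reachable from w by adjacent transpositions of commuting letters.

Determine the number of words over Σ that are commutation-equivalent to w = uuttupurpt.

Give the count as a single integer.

1260

piece 0:u — minimal
piece 1:u rests on {0:u}
piece 2:t — minimal
piece 3:t rests on {2:t}
piece 4:u rests on {1:u}
piece 5:p — minimal
piece 6:u rests on {4:u}
piece 7:r rests on {3:t, 5:p}
piece 8:p rests on {7:r}
piece 9:t rests on {7:r}
minimal pieces: {0:u, 2:t, 5:p}
ways to finish when only these pieces remain (= sum over removing one remaining piece with nothing left below it):
  1 left: {6}→1  {8}→1  {9}→1
  2 left: {4,6}→1  {6,8}→2  {6,9}→2  {8,9}→2
  3 left: {1,4,6}→1  {4,6,8}→3  {4,6,9}→3  {6,8,9}→6  {7,8,9}→2
  4 left: {0,1,4,6}→1  {1,4,6,8}→4  {1,4,6,9}→4  {3,7,8,9}→2  {4,6,8,9}→12  {5,7,8,9}→2  {6,7,8,9}→8
  5 left: {0,1,4,6,8}→5  {0,1,4,6,9}→5  {1,4,6,8,9}→20  {2,3,7,8,9}→2  {3,5,7,8,9}→4  {3,6,7,8,9}→10  {4,6,7,8,9}→20  {5,6,7,8,9}→10
  6 left: {0,1,4,6,8,9}→30  {1,4,6,7,8,9}→40  {2,3,5,7,8,9}→6  {2,3,6,7,8,9}→12  {3,4,6,7,8,9}→30  {3,5,6,7,8,9}→24  {4,5,6,7,8,9}→30
  7 left: {0,1,4,6,7,8,9}→70  {1,3,4,6,7,8,9}→70  {1,4,5,6,7,8,9}→70  {2,3,4,6,7,8,9}→42  {2,3,5,6,7,8,9}→42  {3,4,5,6,7,8,9}→84
  8 left: {0,1,3,4,6,7,8,9}→140  {0,1,4,5,6,7,8,9}→140  {1,2,3,4,6,7,8,9}→112  {1,3,4,5,6,7,8,9}→224  {2,3,4,5,6,7,8,9}→168
  placing 0:u first → 504 extensions
  placing 2:t first → 504 extensions
  placing 5:p first → 252 extensions
total linear extensions = 1260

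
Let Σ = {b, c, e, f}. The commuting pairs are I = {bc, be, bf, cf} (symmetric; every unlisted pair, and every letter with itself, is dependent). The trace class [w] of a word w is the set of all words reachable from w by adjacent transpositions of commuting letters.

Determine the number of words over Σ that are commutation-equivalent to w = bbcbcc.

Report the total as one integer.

0(b) covers ∅
1(b) covers 0:b
2(c) covers ∅
3(b) covers 1:b
4(c) covers 2:c
5(c) covers 4:c
floor of heap: 0:b, 2:c
completions by unplaced set U, small U first (add the entries for U minus each lowest piece of U):
  |U|=1: {3}:1  {5}:1
  |U|=2: {1,3}:1  {3,5}:2  {4,5}:1
  |U|=3: {0,1,3}:1  {1,3,5}:3  {2,4,5}:1  {3,4,5}:3
  |U|=4: {0,1,3,5}:4  {1,3,4,5}:6  {2,3,4,5}:4
  start at 0(b): 10
  start at 2(c): 10
sum over floor = 20

20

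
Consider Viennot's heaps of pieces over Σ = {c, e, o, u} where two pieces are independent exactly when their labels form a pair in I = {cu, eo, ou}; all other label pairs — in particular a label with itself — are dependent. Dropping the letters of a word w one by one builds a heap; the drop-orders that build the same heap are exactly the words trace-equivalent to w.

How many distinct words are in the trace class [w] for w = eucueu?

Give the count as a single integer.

3

#0=e has no predecessor
#1=u depends on [0:e]
#2=c depends on [0:e]
#3=u depends on [1:u]
#4=e depends on [2:c, 3:u]
#5=u depends on [4:e]
sources: [0:e]
N(rest) = Σ N(rest − s) over sources s of rest; N(one piece) = 1:
  size 1 → [5]=1
  size 2 → [4,5]=1
  size 3 → [2,4,5]=1  [3,4,5]=1
  size 4 → [1,3,4,5]=1  [2,3,4,5]=2
  first=0(e) contributes 3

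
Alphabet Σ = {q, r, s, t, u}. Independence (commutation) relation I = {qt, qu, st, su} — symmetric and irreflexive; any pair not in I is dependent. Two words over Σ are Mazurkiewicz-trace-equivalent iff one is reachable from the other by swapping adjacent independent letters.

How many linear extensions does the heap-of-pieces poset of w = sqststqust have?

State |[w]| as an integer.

drop 0:s onto floor
drop 1:q onto {0:s}
drop 2:s onto {1:q}
drop 3:t onto floor
drop 4:s onto {2:s}
drop 5:t onto {3:t}
drop 6:q onto {4:s}
drop 7:u onto {5:t}
drop 8:s onto {6:q}
drop 9:t onto {7:u}
ground layer = {0:s, 3:t}
drop-orders for the pieces not yet dropped (sum over which currently-grounded one goes next):
  1 to go: {8} 1  {9} 1
  2 to go: {6,8} 1  {7,9} 1  {8,9} 2
  3 to go: {4,6,8} 1  {5,7,9} 1  {6,8,9} 3  {7,8,9} 3
  4 to go: {2,4,6,8} 1  {3,5,7,9} 1  {4,6,8,9} 4  {5,7,8,9} 4  {6,7,8,9} 6
  5 to go: {1,2,4,6,8} 1  {2,4,6,8,9} 5  {3,5,7,8,9} 5  {4,6,7,8,9} 10  {5,6,7,8,9} 10
  6 to go: {0,1,2,4,6,8} 1  {1,2,4,6,8,9} 6  {2,4,6,7,8,9} 15  {3,5,6,7,8,9} 15  {4,5,6,7,8,9} 20
  7 to go: {0,1,2,4,6,8,9} 7  {1,2,4,6,7,8,9} 21  {2,4,5,6,7,8,9} 35  {3,4,5,6,7,8,9} 35
  8 to go: {0,1,2,4,6,7,8,9} 28  {1,2,4,5,6,7,8,9} 56  {2,3,4,5,6,7,8,9} 70
  if 0:s drops first: 126 orders
  if 3:t drops first: 84 orders
heap linearizations: 210

210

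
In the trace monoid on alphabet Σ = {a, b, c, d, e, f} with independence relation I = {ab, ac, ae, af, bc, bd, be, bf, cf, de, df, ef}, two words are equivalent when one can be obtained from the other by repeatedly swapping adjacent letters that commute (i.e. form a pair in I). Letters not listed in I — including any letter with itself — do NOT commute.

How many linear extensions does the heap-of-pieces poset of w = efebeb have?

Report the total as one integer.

0(e) covers ∅
1(f) covers ∅
2(e) covers 0:e
3(b) covers ∅
4(e) covers 2:e
5(b) covers 3:b
floor of heap: 0:e, 1:f, 3:b
completions by unplaced set U, small U first (add the entries for U minus each lowest piece of U):
  |U|=1: {1}:1  {4}:1  {5}:1
  |U|=2: {1,4}:2  {1,5}:2  {2,4}:1  {3,5}:1  {4,5}:2
  |U|=3: {0,2,4}:1  {1,2,4}:3  {1,3,5}:3  {1,4,5}:6  {2,4,5}:3  {3,4,5}:3
  |U|=4: {0,1,2,4}:4  {0,2,4,5}:4  {1,2,4,5}:12  {1,3,4,5}:12  {2,3,4,5}:6
  start at 0(e): 30
  start at 1(f): 10
  start at 3(b): 20
sum over floor = 60

60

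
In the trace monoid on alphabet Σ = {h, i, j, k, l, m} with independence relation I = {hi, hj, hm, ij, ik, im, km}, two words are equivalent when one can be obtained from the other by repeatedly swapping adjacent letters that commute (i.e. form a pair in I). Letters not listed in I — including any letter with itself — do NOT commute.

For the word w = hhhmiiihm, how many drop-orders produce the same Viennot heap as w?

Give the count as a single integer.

1260

drop 0:h onto floor
drop 1:h onto {0:h}
drop 2:h onto {1:h}
drop 3:m onto floor
drop 4:i onto floor
drop 5:i onto {4:i}
drop 6:i onto {5:i}
drop 7:h onto {2:h}
drop 8:m onto {3:m}
ground layer = {0:h, 3:m, 4:i}
drop-orders for the pieces not yet dropped (sum over which currently-grounded one goes next):
  1 to go: {6} 1  {7} 1  {8} 1
  2 to go: {2,7} 1  {3,8} 1  {5,6} 1  {6,7} 2  {6,8} 2  {7,8} 2
  3 to go: {1,2,7} 1  {2,6,7} 3  {2,7,8} 3  {3,6,8} 3  {3,7,8} 3  {4,5,6} 1  {5,6,7} 3  {5,6,8} 3  {6,7,8} 6
  4 to go: {0,1,2,7} 1  {1,2,6,7} 4  {1,2,7,8} 4  {2,3,7,8} 6  {2,5,6,7} 6  {2,6,7,8} 12  {3,5,6,8} 6  {3,6,7,8} 12  {4,5,6,7} 4  {4,5,6,8} 4  {5,6,7,8} 12
  5 to go: {0,1,2,6,7} 5  {0,1,2,7,8} 5  {1,2,3,7,8} 10  {1,2,5,6,7} 10  {1,2,6,7,8} 20  {2,3,6,7,8} 30  {2,4,5,6,7} 10  {2,5,6,7,8} 30  {3,4,5,6,8} 10  {3,5,6,7,8} 30  {4,5,6,7,8} 20
  6 to go: {0,1,2,3,7,8} 15  {0,1,2,5,6,7} 15  {0,1,2,6,7,8} 30  {1,2,3,6,7,8} 60  {1,2,4,5,6,7} 20  {1,2,5,6,7,8} 60  {2,3,5,6,7,8} 90  {2,4,5,6,7,8} 60  {3,4,5,6,7,8} 60
  7 to go: {0,1,2,3,6,7,8} 105  {0,1,2,4,5,6,7} 35  {0,1,2,5,6,7,8} 105  {1,2,3,5,6,7,8} 210  {1,2,4,5,6,7,8} 140  {2,3,4,5,6,7,8} 210
  if 0:h drops first: 560 orders
  if 3:m drops first: 280 orders
  if 4:i drops first: 420 orders
heap linearizations: 1260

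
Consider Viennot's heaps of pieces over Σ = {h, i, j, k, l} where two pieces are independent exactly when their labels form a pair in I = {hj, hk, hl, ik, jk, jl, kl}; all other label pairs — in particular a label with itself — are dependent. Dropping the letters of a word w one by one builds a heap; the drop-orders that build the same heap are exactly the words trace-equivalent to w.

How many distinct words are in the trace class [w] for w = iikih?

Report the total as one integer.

#0=i has no predecessor
#1=i depends on [0:i]
#2=k has no predecessor
#3=i depends on [1:i]
#4=h depends on [3:i]
sources: [0:i, 2:k]
N(rest) = Σ N(rest − s) over sources s of rest; N(one piece) = 1:
  size 1 → [2]=1  [4]=1
  size 2 → [2,4]=2  [3,4]=1
  size 3 → [1,3,4]=1  [2,3,4]=3
  first=0(i) contributes 4
  first=2(k) contributes 1
|[w]| = 5

5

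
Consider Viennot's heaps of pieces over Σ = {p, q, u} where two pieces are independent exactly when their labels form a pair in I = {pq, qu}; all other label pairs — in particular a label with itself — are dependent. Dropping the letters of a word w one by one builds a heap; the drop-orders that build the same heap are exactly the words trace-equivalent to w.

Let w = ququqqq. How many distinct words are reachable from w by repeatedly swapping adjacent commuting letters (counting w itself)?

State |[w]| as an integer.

21

piece 0:q — minimal
piece 1:u — minimal
piece 2:q rests on {0:q}
piece 3:u rests on {1:u}
piece 4:q rests on {2:q}
piece 5:q rests on {4:q}
piece 6:q rests on {5:q}
minimal pieces: {0:q, 1:u}
ways to finish when only these pieces remain (= sum over removing one remaining piece with nothing left below it):
  1 left: {3}→1  {6}→1
  2 left: {1,3}→1  {3,6}→2  {5,6}→1
  3 left: {1,3,6}→3  {3,5,6}→3  {4,5,6}→1
  4 left: {1,3,5,6}→6  {2,4,5,6}→1  {3,4,5,6}→4
  5 left: {0,2,4,5,6}→1  {1,3,4,5,6}→10  {2,3,4,5,6}→5
  placing 0:q first → 15 extensions
  placing 1:u first → 6 extensions
total linear extensions = 21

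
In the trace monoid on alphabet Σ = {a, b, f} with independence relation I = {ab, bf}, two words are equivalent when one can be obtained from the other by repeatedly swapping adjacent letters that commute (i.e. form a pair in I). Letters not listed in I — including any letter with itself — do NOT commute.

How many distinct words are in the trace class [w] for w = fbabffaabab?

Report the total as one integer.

330

piece 0:f — minimal
piece 1:b — minimal
piece 2:a rests on {0:f}
piece 3:b rests on {1:b}
piece 4:f rests on {2:a}
piece 5:f rests on {4:f}
piece 6:a rests on {5:f}
piece 7:a rests on {6:a}
piece 8:b rests on {3:b}
piece 9:a rests on {7:a}
piece 10:b rests on {8:b}
minimal pieces: {0:f, 1:b}
ways to finish when only these pieces remain (= sum over removing one remaining piece with nothing left below it):
  1 left: {9}→1  {10}→1
  2 left: {7,9}→1  {8,10}→1  {9,10}→2
  3 left: {3,8,10}→1  {6,7,9}→1  {7,9,10}→3  {8,9,10}→3
  4 left: {1,3,8,10}→1  {3,8,9,10}→4  {5,6,7,9}→1  {6,7,9,10}→4  {7,8,9,10}→6
  5 left: {1,3,8,9,10}→5  {3,7,8,9,10}→10  {4,5,6,7,9}→1  {5,6,7,9,10}→5  {6,7,8,9,10}→10
  6 left: {1,3,7,8,9,10}→15  {2,4,5,6,7,9}→1  {3,6,7,8,9,10}→20  {4,5,6,7,9,10}→6  {5,6,7,8,9,10}→15
  7 left: {0,2,4,5,6,7,9}→1  {1,3,6,7,8,9,10}→35  {2,4,5,6,7,9,10}→7  {3,5,6,7,8,9,10}→35  {4,5,6,7,8,9,10}→21
  8 left: {0,2,4,5,6,7,9,10}→8  {1,3,5,6,7,8,9,10}→70  {2,4,5,6,7,8,9,10}→28  {3,4,5,6,7,8,9,10}→56
  9 left: {0,2,4,5,6,7,8,9,10}→36  {1,3,4,5,6,7,8,9,10}→126  {2,3,4,5,6,7,8,9,10}→84
  placing 0:f first → 210 extensions
  placing 1:b first → 120 extensions
total linear extensions = 330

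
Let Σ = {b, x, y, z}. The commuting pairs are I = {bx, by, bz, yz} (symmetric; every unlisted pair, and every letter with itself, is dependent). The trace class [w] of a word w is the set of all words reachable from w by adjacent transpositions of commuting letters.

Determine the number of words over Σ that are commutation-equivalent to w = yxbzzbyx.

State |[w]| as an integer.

0(y) covers ∅
1(x) covers 0:y
2(b) covers ∅
3(z) covers 1:x
4(z) covers 3:z
5(b) covers 2:b
6(y) covers 1:x
7(x) covers 4:z, 6:y
floor of heap: 0:y, 2:b
completions by unplaced set U, small U first (add the entries for U minus each lowest piece of U):
  |U|=1: {5}:1  {7}:1
  |U|=2: {2,5}:1  {4,7}:1  {5,7}:2  {6,7}:1
  |U|=3: {2,5,7}:3  {3,4,7}:1  {4,5,7}:3  {4,6,7}:2  {5,6,7}:3
  |U|=4: {2,4,5,7}:6  {2,5,6,7}:6  {3,4,5,7}:4  {3,4,6,7}:3  {4,5,6,7}:8
  |U|=5: {1,3,4,6,7}:3  {2,3,4,5,7}:10  {2,4,5,6,7}:20  {3,4,5,6,7}:15
  |U|=6: {0,1,3,4,6,7}:3  {1,3,4,5,6,7}:18  {2,3,4,5,6,7}:45
  start at 0(y): 63
  start at 2(b): 21
sum over floor = 84

84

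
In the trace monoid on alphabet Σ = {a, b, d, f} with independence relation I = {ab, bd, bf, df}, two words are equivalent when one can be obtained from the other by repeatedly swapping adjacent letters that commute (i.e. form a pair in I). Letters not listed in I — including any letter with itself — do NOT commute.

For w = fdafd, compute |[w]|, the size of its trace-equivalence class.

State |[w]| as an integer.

4

drop 0:f onto floor
drop 1:d onto floor
drop 2:a onto {0:f, 1:d}
drop 3:f onto {2:a}
drop 4:d onto {2:a}
ground layer = {0:f, 1:d}
drop-orders for the pieces not yet dropped (sum over which currently-grounded one goes next):
  1 to go: {3} 1  {4} 1
  2 to go: {3,4} 2
  3 to go: {2,3,4} 2
  if 0:f drops first: 2 orders
  if 1:d drops first: 2 orders
heap linearizations: 4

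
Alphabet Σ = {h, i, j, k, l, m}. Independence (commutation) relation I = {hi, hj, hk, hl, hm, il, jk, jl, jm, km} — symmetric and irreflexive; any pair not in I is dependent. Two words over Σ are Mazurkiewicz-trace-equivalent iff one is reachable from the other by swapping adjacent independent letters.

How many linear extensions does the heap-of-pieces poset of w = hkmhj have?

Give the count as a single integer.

0(h) covers ∅
1(k) covers ∅
2(m) covers ∅
3(h) covers 0:h
4(j) covers ∅
floor of heap: 0:h, 1:k, 2:m, 4:j
completions by unplaced set U, small U first (add the entries for U minus each lowest piece of U):
  |U|=1: {1}:1  {2}:1  {3}:1  {4}:1
  |U|=2: {0,3}:1  {1,2}:2  {1,3}:2  {1,4}:2  {2,3}:2  {2,4}:2  {3,4}:2
  |U|=3: {0,1,3}:3  {0,2,3}:3  {0,3,4}:3  {1,2,3}:6  {1,2,4}:6  {1,3,4}:6  {2,3,4}:6
  start at 0(h): 24
  start at 1(k): 12
  start at 2(m): 12
  start at 4(j): 12
sum over floor = 60

60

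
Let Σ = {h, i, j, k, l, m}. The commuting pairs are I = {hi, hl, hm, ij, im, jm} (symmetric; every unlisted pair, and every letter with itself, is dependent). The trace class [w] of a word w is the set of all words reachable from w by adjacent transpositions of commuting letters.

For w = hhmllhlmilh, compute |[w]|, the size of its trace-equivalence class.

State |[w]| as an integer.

660

drop 0:h onto floor
drop 1:h onto {0:h}
drop 2:m onto floor
drop 3:l onto {2:m}
drop 4:l onto {3:l}
drop 5:h onto {1:h}
drop 6:l onto {4:l}
drop 7:m onto {6:l}
drop 8:i onto {6:l}
drop 9:l onto {7:m, 8:i}
drop 10:h onto {5:h}
ground layer = {0:h, 2:m}
drop-orders for the pieces not yet dropped (sum over which currently-grounded one goes next):
  1 to go: {9} 1  {10} 1
  2 to go: {5,10} 1  {7,9} 1  {8,9} 1  {9,10} 2
  3 to go: {1,5,10} 1  {5,9,10} 3  {7,8,9} 2  {7,9,10} 3  {8,9,10} 3
  4 to go: {0,1,5,10} 1  {1,5,9,10} 4  {5,7,9,10} 6  {5,8,9,10} 6  {6,7,8,9} 2  {7,8,9,10} 8
  5 to go: {0,1,5,9,10} 5  {1,5,7,9,10} 10  {1,5,8,9,10} 10  {4,6,7,8,9} 2  {5,7,8,9,10} 20  {6,7,8,9,10} 10
  6 to go: {0,1,5,7,9,10} 15  {0,1,5,8,9,10} 15  {1,5,7,8,9,10} 40  {3,4,6,7,8,9} 2  {4,6,7,8,9,10} 12  {5,6,7,8,9,10} 30
  7 to go: {0,1,5,7,8,9,10} 70  {1,5,6,7,8,9,10} 70  {2,3,4,6,7,8,9} 2  {3,4,6,7,8,9,10} 14  {4,5,6,7,8,9,10} 42
  8 to go: {0,1,5,6,7,8,9,10} 140  {1,4,5,6,7,8,9,10} 112  {2,3,4,6,7,8,9,10} 16  {3,4,5,6,7,8,9,10} 56
  9 to go: {0,1,4,5,6,7,8,9,10} 252  {1,3,4,5,6,7,8,9,10} 168  {2,3,4,5,6,7,8,9,10} 72
  if 0:h drops first: 240 orders
  if 2:m drops first: 420 orders
heap linearizations: 660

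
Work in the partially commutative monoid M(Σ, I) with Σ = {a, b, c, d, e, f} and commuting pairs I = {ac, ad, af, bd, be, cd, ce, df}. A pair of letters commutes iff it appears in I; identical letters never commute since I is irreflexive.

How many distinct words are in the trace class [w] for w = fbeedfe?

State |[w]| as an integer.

7

drop 0:f onto floor
drop 1:b onto {0:f}
drop 2:e onto {0:f}
drop 3:e onto {2:e}
drop 4:d onto {3:e}
drop 5:f onto {1:b, 3:e}
drop 6:e onto {4:d, 5:f}
ground layer = {0:f}
drop-orders for the pieces not yet dropped (sum over which currently-grounded one goes next):
  1 to go: {6} 1
  2 to go: {4,6} 1  {5,6} 1
  3 to go: {1,5,6} 1  {4,5,6} 2
  4 to go: {1,4,5,6} 3  {3,4,5,6} 2
  5 to go: {1,3,4,5,6} 5  {2,3,4,5,6} 2
  if 0:f drops first: 7 orders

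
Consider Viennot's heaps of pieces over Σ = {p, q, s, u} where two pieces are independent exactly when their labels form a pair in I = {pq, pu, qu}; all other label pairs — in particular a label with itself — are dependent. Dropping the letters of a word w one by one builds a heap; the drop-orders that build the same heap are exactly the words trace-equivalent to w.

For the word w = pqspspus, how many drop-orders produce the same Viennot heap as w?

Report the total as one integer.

#0=p has no predecessor
#1=q has no predecessor
#2=s depends on [0:p, 1:q]
#3=p depends on [2:s]
#4=s depends on [3:p]
#5=p depends on [4:s]
#6=u depends on [4:s]
#7=s depends on [5:p, 6:u]
sources: [0:p, 1:q]
N(rest) = Σ N(rest − s) over sources s of rest; N(one piece) = 1:
  size 1 → [7]=1
  size 2 → [5,7]=1  [6,7]=1
  size 3 → [5,6,7]=2
  size 4 → [4,5,6,7]=2
  size 5 → [3,4,5,6,7]=2
  size 6 → [2,3,4,5,6,7]=2
  first=0(p) contributes 2
  first=1(q) contributes 2
|[w]| = 4

4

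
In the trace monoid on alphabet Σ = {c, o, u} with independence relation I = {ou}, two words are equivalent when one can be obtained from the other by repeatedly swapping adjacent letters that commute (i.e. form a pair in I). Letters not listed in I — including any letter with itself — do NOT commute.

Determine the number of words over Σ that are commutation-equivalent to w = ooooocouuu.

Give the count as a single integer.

piece 0:o — minimal
piece 1:o rests on {0:o}
piece 2:o rests on {1:o}
piece 3:o rests on {2:o}
piece 4:o rests on {3:o}
piece 5:c rests on {4:o}
piece 6:o rests on {5:c}
piece 7:u rests on {5:c}
piece 8:u rests on {7:u}
piece 9:u rests on {8:u}
minimal pieces: {0:o}
ways to finish when only these pieces remain (= sum over removing one remaining piece with nothing left below it):
  1 left: {6}→1  {9}→1
  2 left: {6,9}→2  {8,9}→1
  3 left: {6,8,9}→3  {7,8,9}→1
  4 left: {6,7,8,9}→4
  5 left: {5,6,7,8,9}→4
  6 left: {4,5,6,7,8,9}→4
  7 left: {3,4,5,6,7,8,9}→4
  8 left: {2,3,4,5,6,7,8,9}→4
  placing 0:o first → 4 extensions

4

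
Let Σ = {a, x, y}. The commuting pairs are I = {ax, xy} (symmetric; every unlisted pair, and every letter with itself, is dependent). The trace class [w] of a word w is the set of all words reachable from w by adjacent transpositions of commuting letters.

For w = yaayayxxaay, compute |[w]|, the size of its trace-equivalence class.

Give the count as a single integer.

0(y) covers ∅
1(a) covers 0:y
2(a) covers 1:a
3(y) covers 2:a
4(a) covers 3:y
5(y) covers 4:a
6(x) covers ∅
7(x) covers 6:x
8(a) covers 5:y
9(a) covers 8:a
10(y) covers 9:a
floor of heap: 0:y, 6:x
completions by unplaced set U, small U first (add the entries for U minus each lowest piece of U):
  |U|=1: {7}:1  {10}:1
  |U|=2: {6,7}:1  {7,10}:2  {9,10}:1
  |U|=3: {6,7,10}:3  {7,9,10}:3  {8,9,10}:1
  |U|=4: {5,8,9,10}:1  {6,7,9,10}:6  {7,8,9,10}:4
  |U|=5: {4,5,8,9,10}:1  {5,7,8,9,10}:5  {6,7,8,9,10}:10
  |U|=6: {3,4,5,8,9,10}:1  {4,5,7,8,9,10}:6  {5,6,7,8,9,10}:15
  |U|=7: {2,3,4,5,8,9,10}:1  {3,4,5,7,8,9,10}:7  {4,5,6,7,8,9,10}:21
  |U|=8: {1,2,3,4,5,8,9,10}:1  {2,3,4,5,7,8,9,10}:8  {3,4,5,6,7,8,9,10}:28
  |U|=9: {0,1,2,3,4,5,8,9,10}:1  {1,2,3,4,5,7,8,9,10}:9  {2,3,4,5,6,7,8,9,10}:36
  start at 0(y): 45
  start at 6(x): 10
sum over floor = 55

55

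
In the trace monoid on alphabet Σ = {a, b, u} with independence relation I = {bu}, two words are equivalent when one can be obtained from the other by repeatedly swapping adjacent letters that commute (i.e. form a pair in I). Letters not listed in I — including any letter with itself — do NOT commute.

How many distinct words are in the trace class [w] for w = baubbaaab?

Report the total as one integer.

3

drop 0:b onto floor
drop 1:a onto {0:b}
drop 2:u onto {1:a}
drop 3:b onto {1:a}
drop 4:b onto {3:b}
drop 5:a onto {2:u, 4:b}
drop 6:a onto {5:a}
drop 7:a onto {6:a}
drop 8:b onto {7:a}
ground layer = {0:b}
drop-orders for the pieces not yet dropped (sum over which currently-grounded one goes next):
  1 to go: {8} 1
  2 to go: {7,8} 1
  3 to go: {6,7,8} 1
  4 to go: {5,6,7,8} 1
  5 to go: {2,5,6,7,8} 1  {4,5,6,7,8} 1
  6 to go: {2,4,5,6,7,8} 2  {3,4,5,6,7,8} 1
  7 to go: {2,3,4,5,6,7,8} 3
  if 0:b drops first: 3 orders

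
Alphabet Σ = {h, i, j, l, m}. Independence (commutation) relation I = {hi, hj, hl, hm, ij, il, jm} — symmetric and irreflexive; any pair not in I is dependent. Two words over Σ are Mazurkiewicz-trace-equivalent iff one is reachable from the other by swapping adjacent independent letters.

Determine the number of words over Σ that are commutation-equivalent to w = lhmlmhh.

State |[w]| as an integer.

35

0(l) covers ∅
1(h) covers ∅
2(m) covers 0:l
3(l) covers 2:m
4(m) covers 3:l
5(h) covers 1:h
6(h) covers 5:h
floor of heap: 0:l, 1:h
completions by unplaced set U, small U first (add the entries for U minus each lowest piece of U):
  |U|=1: {4}:1  {6}:1
  |U|=2: {3,4}:1  {4,6}:2  {5,6}:1
  |U|=3: {1,5,6}:1  {2,3,4}:1  {3,4,6}:3  {4,5,6}:3
  |U|=4: {0,2,3,4}:1  {1,4,5,6}:4  {2,3,4,6}:4  {3,4,5,6}:6
  |U|=5: {0,2,3,4,6}:5  {1,3,4,5,6}:10  {2,3,4,5,6}:10
  start at 0(l): 20
  start at 1(h): 15
sum over floor = 35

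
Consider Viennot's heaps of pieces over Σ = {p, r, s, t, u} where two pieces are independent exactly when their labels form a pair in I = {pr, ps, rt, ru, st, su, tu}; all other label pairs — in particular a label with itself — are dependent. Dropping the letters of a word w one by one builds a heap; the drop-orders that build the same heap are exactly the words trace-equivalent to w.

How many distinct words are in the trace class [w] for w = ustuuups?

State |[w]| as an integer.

0(u) covers ∅
1(s) covers ∅
2(t) covers ∅
3(u) covers 0:u
4(u) covers 3:u
5(u) covers 4:u
6(p) covers 2:t, 5:u
7(s) covers 1:s
floor of heap: 0:u, 1:s, 2:t
completions by unplaced set U, small U first (add the entries for U minus each lowest piece of U):
  |U|=1: {6}:1  {7}:1
  |U|=2: {1,7}:1  {2,6}:1  {5,6}:1  {6,7}:2
  |U|=3: {1,6,7}:3  {2,5,6}:2  {2,6,7}:3  {4,5,6}:1  {5,6,7}:3
  |U|=4: {1,2,6,7}:6  {1,5,6,7}:6  {2,4,5,6}:3  {2,5,6,7}:8  {3,4,5,6}:1  {4,5,6,7}:4
  |U|=5: {0,3,4,5,6}:1  {1,2,5,6,7}:20  {1,4,5,6,7}:10  {2,3,4,5,6}:4  {2,4,5,6,7}:15  {3,4,5,6,7}:5
  |U|=6: {0,2,3,4,5,6}:5  {0,3,4,5,6,7}:6  {1,2,4,5,6,7}:45  {1,3,4,5,6,7}:15  {2,3,4,5,6,7}:24
  start at 0(u): 84
  start at 1(s): 35
  start at 2(t): 21
sum over floor = 140

140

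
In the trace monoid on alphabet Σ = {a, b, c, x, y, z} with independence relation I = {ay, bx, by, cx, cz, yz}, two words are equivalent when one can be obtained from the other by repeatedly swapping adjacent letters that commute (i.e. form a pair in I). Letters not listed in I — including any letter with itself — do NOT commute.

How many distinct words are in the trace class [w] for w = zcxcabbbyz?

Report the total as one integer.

36

piece 0:z — minimal
piece 1:c — minimal
piece 2:x rests on {0:z}
piece 3:c rests on {1:c}
piece 4:a rests on {2:x, 3:c}
piece 5:b rests on {4:a}
piece 6:b rests on {5:b}
piece 7:b rests on {6:b}
piece 8:y rests on {2:x, 3:c}
piece 9:z rests on {7:b}
minimal pieces: {0:z, 1:c}
ways to finish when only these pieces remain (= sum over removing one remaining piece with nothing left below it):
  1 left: {8}→1  {9}→1
  2 left: {7,9}→1  {8,9}→2
  3 left: {6,7,9}→1  {7,8,9}→3
  4 left: {5,6,7,9}→1  {6,7,8,9}→4
  5 left: {4,5,6,7,9}→1  {5,6,7,8,9}→5
  6 left: {4,5,6,7,8,9}→6
  7 left: {2,4,5,6,7,8,9}→6  {3,4,5,6,7,8,9}→6
  8 left: {0,2,4,5,6,7,8,9}→6  {1,3,4,5,6,7,8,9}→6  {2,3,4,5,6,7,8,9}→12
  placing 0:z first → 18 extensions
  placing 1:c first → 18 extensions
total linear extensions = 36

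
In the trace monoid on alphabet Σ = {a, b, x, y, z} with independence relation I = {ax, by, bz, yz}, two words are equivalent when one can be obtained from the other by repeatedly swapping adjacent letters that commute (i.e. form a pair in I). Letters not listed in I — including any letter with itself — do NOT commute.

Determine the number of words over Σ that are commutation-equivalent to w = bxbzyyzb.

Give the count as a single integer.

#0=b has no predecessor
#1=x depends on [0:b]
#2=b depends on [1:x]
#3=z depends on [1:x]
#4=y depends on [1:x]
#5=y depends on [4:y]
#6=z depends on [3:z]
#7=b depends on [2:b]
sources: [0:b]
N(rest) = Σ N(rest − s) over sources s of rest; N(one piece) = 1:
  size 1 → [5]=1  [6]=1  [7]=1
  size 2 → [2,7]=1  [3,6]=1  [4,5]=1  [5,6]=2  [5,7]=2  [6,7]=2
  size 3 → [2,5,7]=3  [2,6,7]=3  [3,5,6]=3  [3,6,7]=3  [4,5,6]=3  [4,5,7]=3  [5,6,7]=6
  size 4 → [2,3,6,7]=6  [2,4,5,7]=6  [2,5,6,7]=12  [3,4,5,6]=6  [3,5,6,7]=12  [4,5,6,7]=12
  size 5 → [2,3,5,6,7]=30  [2,4,5,6,7]=30  [3,4,5,6,7]=30
  size 6 → [2,3,4,5,6,7]=90
  first=0(b) contributes 90

90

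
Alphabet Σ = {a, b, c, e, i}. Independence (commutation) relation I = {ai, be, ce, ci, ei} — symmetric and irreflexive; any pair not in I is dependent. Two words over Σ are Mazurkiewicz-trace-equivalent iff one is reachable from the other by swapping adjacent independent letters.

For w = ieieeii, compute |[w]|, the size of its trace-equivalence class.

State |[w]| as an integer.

#0=i has no predecessor
#1=e has no predecessor
#2=i depends on [0:i]
#3=e depends on [1:e]
#4=e depends on [3:e]
#5=i depends on [2:i]
#6=i depends on [5:i]
sources: [0:i, 1:e]
N(rest) = Σ N(rest − s) over sources s of rest; N(one piece) = 1:
  size 1 → [4]=1  [6]=1
  size 2 → [3,4]=1  [4,6]=2  [5,6]=1
  size 3 → [1,3,4]=1  [2,5,6]=1  [3,4,6]=3  [4,5,6]=3
  size 4 → [0,2,5,6]=1  [1,3,4,6]=4  [2,4,5,6]=4  [3,4,5,6]=6
  size 5 → [0,2,4,5,6]=5  [1,3,4,5,6]=10  [2,3,4,5,6]=10
  first=0(i) contributes 20
  first=1(e) contributes 15
|[w]| = 35

35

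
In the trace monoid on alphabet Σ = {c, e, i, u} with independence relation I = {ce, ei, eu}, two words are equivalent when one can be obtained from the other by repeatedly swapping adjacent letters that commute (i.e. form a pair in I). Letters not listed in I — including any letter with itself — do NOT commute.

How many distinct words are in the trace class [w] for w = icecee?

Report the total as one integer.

20

drop 0:i onto floor
drop 1:c onto {0:i}
drop 2:e onto floor
drop 3:c onto {1:c}
drop 4:e onto {2:e}
drop 5:e onto {4:e}
ground layer = {0:i, 2:e}
drop-orders for the pieces not yet dropped (sum over which currently-grounded one goes next):
  1 to go: {3} 1  {5} 1
  2 to go: {1,3} 1  {3,5} 2  {4,5} 1
  3 to go: {0,1,3} 1  {1,3,5} 3  {2,4,5} 1  {3,4,5} 3
  4 to go: {0,1,3,5} 4  {1,3,4,5} 6  {2,3,4,5} 4
  if 0:i drops first: 10 orders
  if 2:e drops first: 10 orders
heap linearizations: 20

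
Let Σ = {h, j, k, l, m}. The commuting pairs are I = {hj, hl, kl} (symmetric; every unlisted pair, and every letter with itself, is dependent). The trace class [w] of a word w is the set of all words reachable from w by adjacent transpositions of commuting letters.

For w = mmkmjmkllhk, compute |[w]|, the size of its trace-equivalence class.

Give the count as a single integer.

10

drop 0:m onto floor
drop 1:m onto {0:m}
drop 2:k onto {1:m}
drop 3:m onto {2:k}
drop 4:j onto {3:m}
drop 5:m onto {4:j}
drop 6:k onto {5:m}
drop 7:l onto {5:m}
drop 8:l onto {7:l}
drop 9:h onto {6:k}
drop 10:k onto {9:h}
ground layer = {0:m}
drop-orders for the pieces not yet dropped (sum over which currently-grounded one goes next):
  1 to go: {8} 1  {10} 1
  2 to go: {7,8} 1  {8,10} 2  {9,10} 1
  3 to go: {6,9,10} 1  {7,8,10} 3  {8,9,10} 3
  4 to go: {6,8,9,10} 4  {7,8,9,10} 6
  5 to go: {6,7,8,9,10} 10
  6 to go: {5,6,7,8,9,10} 10
  7 to go: {4,5,6,7,8,9,10} 10
  8 to go: {3,4,5,6,7,8,9,10} 10
  9 to go: {2,3,4,5,6,7,8,9,10} 10
  if 0:m drops first: 10 orders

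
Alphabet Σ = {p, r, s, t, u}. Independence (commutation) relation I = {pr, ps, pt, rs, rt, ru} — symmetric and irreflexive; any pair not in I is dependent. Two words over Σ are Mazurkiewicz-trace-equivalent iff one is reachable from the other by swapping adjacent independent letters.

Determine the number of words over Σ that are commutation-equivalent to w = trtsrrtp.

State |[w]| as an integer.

280

#0=t has no predecessor
#1=r has no predecessor
#2=t depends on [0:t]
#3=s depends on [2:t]
#4=r depends on [1:r]
#5=r depends on [4:r]
#6=t depends on [3:s]
#7=p has no predecessor
sources: [0:t, 1:r, 7:p]
N(rest) = Σ N(rest − s) over sources s of rest; N(one piece) = 1:
  size 1 → [5]=1  [6]=1  [7]=1
  size 2 → [3,6]=1  [4,5]=1  [5,6]=2  [5,7]=2  [6,7]=2
  size 3 → [1,4,5]=1  [2,3,6]=1  [3,5,6]=3  [3,6,7]=3  [4,5,6]=3  [4,5,7]=3  [5,6,7]=6
  size 4 → [0,2,3,6]=1  [1,4,5,6]=4  [1,4,5,7]=4  [2,3,5,6]=4  [2,3,6,7]=4  [3,4,5,6]=6  [3,5,6,7]=12  [4,5,6,7]=12
  size 5 → [0,2,3,5,6]=5  [0,2,3,6,7]=5  [1,3,4,5,6]=10  [1,4,5,6,7]=20  [2,3,4,5,6]=10  [2,3,5,6,7]=20  [3,4,5,6,7]=30
  size 6 → [0,2,3,4,5,6]=15  [0,2,3,5,6,7]=30  [1,2,3,4,5,6]=20  [1,3,4,5,6,7]=60  [2,3,4,5,6,7]=60
  first=0(t) contributes 140
  first=1(r) contributes 105
  first=7(p) contributes 35
|[w]| = 280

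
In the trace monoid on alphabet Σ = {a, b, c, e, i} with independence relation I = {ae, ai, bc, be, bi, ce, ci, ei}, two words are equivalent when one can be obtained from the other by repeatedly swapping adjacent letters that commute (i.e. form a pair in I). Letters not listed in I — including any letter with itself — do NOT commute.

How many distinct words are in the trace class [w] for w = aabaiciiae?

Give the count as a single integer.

0(a) covers ∅
1(a) covers 0:a
2(b) covers 1:a
3(a) covers 2:b
4(i) covers ∅
5(c) covers 3:a
6(i) covers 4:i
7(i) covers 6:i
8(a) covers 5:c
9(e) covers ∅
floor of heap: 0:a, 4:i, 9:e
completions by unplaced set U, small U first (add the entries for U minus each lowest piece of U):
  |U|=1: {7}:1  {8}:1  {9}:1
  |U|=2: {5,8}:1  {6,7}:1  {7,8}:2  {7,9}:2  {8,9}:2
  |U|=3: {3,5,8}:1  {4,6,7}:1  {5,7,8}:3  {5,8,9}:3  {6,7,8}:3  {6,7,9}:3  {7,8,9}:6
  |U|=4: {2,3,5,8}:1  {3,5,7,8}:4  {3,5,8,9}:4  {4,6,7,8}:4  {4,6,7,9}:4  {5,6,7,8}:6  {5,7,8,9}:12  {6,7,8,9}:12
  |U|=5: {1,2,3,5,8}:1  {2,3,5,7,8}:5  {2,3,5,8,9}:5  {3,5,6,7,8}:10  {3,5,7,8,9}:20  {4,5,6,7,8}:10  {4,6,7,8,9}:20  {5,6,7,8,9}:30
  |U|=6: {0,1,2,3,5,8}:1  {1,2,3,5,7,8}:6  {1,2,3,5,8,9}:6  {2,3,5,6,7,8}:15  {2,3,5,7,8,9}:30  {3,4,5,6,7,8}:20  {3,5,6,7,8,9}:60  {4,5,6,7,8,9}:60
  |U|=7: {0,1,2,3,5,7,8}:7  {0,1,2,3,5,8,9}:7  {1,2,3,5,6,7,8}:21  {1,2,3,5,7,8,9}:42  {2,3,4,5,6,7,8}:35  {2,3,5,6,7,8,9}:105  {3,4,5,6,7,8,9}:140
  |U|=8: {0,1,2,3,5,6,7,8}:28  {0,1,2,3,5,7,8,9}:56  {1,2,3,4,5,6,7,8}:56  {1,2,3,5,6,7,8,9}:168  {2,3,4,5,6,7,8,9}:280
  start at 0(a): 504
  start at 4(i): 252
  start at 9(e): 84
sum over floor = 840

840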